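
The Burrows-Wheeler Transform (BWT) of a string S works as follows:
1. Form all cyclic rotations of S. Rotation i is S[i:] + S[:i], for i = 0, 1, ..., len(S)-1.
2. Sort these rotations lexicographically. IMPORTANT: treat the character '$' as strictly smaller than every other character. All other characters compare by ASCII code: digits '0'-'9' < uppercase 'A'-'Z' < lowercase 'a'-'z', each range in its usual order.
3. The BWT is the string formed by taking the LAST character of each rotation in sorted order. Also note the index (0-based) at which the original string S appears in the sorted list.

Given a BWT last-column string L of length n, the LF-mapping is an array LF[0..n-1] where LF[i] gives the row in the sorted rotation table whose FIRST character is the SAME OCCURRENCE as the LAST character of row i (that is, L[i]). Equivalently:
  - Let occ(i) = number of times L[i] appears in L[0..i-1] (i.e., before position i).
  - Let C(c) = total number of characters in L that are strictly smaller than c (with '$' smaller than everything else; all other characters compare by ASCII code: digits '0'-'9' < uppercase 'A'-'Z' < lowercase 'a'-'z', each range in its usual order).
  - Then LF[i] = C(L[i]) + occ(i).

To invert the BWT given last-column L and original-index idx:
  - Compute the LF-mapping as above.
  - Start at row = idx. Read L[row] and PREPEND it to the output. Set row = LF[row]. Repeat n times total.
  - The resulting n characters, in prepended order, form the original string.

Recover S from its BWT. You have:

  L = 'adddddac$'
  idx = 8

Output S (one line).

LF mapping: 1 4 5 6 7 8 2 3 0
Walk LF starting at row 8, prepending L[row]:
  step 1: row=8, L[8]='$', prepend. Next row=LF[8]=0
  step 2: row=0, L[0]='a', prepend. Next row=LF[0]=1
  step 3: row=1, L[1]='d', prepend. Next row=LF[1]=4
  step 4: row=4, L[4]='d', prepend. Next row=LF[4]=7
  step 5: row=7, L[7]='c', prepend. Next row=LF[7]=3
  step 6: row=3, L[3]='d', prepend. Next row=LF[3]=6
  step 7: row=6, L[6]='a', prepend. Next row=LF[6]=2
  step 8: row=2, L[2]='d', prepend. Next row=LF[2]=5
  step 9: row=5, L[5]='d', prepend. Next row=LF[5]=8
Reversed output: ddadcdda$

Answer: ddadcdda$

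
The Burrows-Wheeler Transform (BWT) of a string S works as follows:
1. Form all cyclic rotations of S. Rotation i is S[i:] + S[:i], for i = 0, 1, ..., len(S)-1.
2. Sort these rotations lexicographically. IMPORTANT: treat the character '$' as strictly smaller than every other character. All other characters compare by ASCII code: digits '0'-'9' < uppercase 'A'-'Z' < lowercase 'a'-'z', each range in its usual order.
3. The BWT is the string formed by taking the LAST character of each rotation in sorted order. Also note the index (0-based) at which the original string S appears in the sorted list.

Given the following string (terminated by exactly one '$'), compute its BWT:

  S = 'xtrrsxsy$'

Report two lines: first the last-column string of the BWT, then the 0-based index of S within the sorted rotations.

All 9 rotations (rotation i = S[i:]+S[:i]):
  rot[0] = xtrrsxsy$
  rot[1] = trrsxsy$x
  rot[2] = rrsxsy$xt
  rot[3] = rsxsy$xtr
  rot[4] = sxsy$xtrr
  rot[5] = xsy$xtrrs
  rot[6] = sy$xtrrsx
  rot[7] = y$xtrrsxs
  rot[8] = $xtrrsxsy
Sorted (with $ < everything):
  sorted[0] = $xtrrsxsy  (last char: 'y')
  sorted[1] = rrsxsy$xt  (last char: 't')
  sorted[2] = rsxsy$xtr  (last char: 'r')
  sorted[3] = sxsy$xtrr  (last char: 'r')
  sorted[4] = sy$xtrrsx  (last char: 'x')
  sorted[5] = trrsxsy$x  (last char: 'x')
  sorted[6] = xsy$xtrrs  (last char: 's')
  sorted[7] = xtrrsxsy$  (last char: '$')
  sorted[8] = y$xtrrsxs  (last char: 's')
Last column: ytrrxxs$s
Original string S is at sorted index 7

Answer: ytrrxxs$s
7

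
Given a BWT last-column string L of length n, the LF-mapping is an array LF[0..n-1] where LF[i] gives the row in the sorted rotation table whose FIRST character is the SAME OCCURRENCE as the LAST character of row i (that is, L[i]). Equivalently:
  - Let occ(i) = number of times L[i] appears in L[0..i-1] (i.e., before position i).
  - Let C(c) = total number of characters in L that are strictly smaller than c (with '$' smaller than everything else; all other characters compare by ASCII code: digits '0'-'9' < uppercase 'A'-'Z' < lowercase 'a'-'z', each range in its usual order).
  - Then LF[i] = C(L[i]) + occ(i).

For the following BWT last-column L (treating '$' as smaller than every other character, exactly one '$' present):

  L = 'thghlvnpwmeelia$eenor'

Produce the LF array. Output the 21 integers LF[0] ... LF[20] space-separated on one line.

Char counts: '$':1, 'a':1, 'e':4, 'g':1, 'h':2, 'i':1, 'l':2, 'm':1, 'n':2, 'o':1, 'p':1, 'r':1, 't':1, 'v':1, 'w':1
C (first-col start): C('$')=0, C('a')=1, C('e')=2, C('g')=6, C('h')=7, C('i')=9, C('l')=10, C('m')=12, C('n')=13, C('o')=15, C('p')=16, C('r')=17, C('t')=18, C('v')=19, C('w')=20
L[0]='t': occ=0, LF[0]=C('t')+0=18+0=18
L[1]='h': occ=0, LF[1]=C('h')+0=7+0=7
L[2]='g': occ=0, LF[2]=C('g')+0=6+0=6
L[3]='h': occ=1, LF[3]=C('h')+1=7+1=8
L[4]='l': occ=0, LF[4]=C('l')+0=10+0=10
L[5]='v': occ=0, LF[5]=C('v')+0=19+0=19
L[6]='n': occ=0, LF[6]=C('n')+0=13+0=13
L[7]='p': occ=0, LF[7]=C('p')+0=16+0=16
L[8]='w': occ=0, LF[8]=C('w')+0=20+0=20
L[9]='m': occ=0, LF[9]=C('m')+0=12+0=12
L[10]='e': occ=0, LF[10]=C('e')+0=2+0=2
L[11]='e': occ=1, LF[11]=C('e')+1=2+1=3
L[12]='l': occ=1, LF[12]=C('l')+1=10+1=11
L[13]='i': occ=0, LF[13]=C('i')+0=9+0=9
L[14]='a': occ=0, LF[14]=C('a')+0=1+0=1
L[15]='$': occ=0, LF[15]=C('$')+0=0+0=0
L[16]='e': occ=2, LF[16]=C('e')+2=2+2=4
L[17]='e': occ=3, LF[17]=C('e')+3=2+3=5
L[18]='n': occ=1, LF[18]=C('n')+1=13+1=14
L[19]='o': occ=0, LF[19]=C('o')+0=15+0=15
L[20]='r': occ=0, LF[20]=C('r')+0=17+0=17

Answer: 18 7 6 8 10 19 13 16 20 12 2 3 11 9 1 0 4 5 14 15 17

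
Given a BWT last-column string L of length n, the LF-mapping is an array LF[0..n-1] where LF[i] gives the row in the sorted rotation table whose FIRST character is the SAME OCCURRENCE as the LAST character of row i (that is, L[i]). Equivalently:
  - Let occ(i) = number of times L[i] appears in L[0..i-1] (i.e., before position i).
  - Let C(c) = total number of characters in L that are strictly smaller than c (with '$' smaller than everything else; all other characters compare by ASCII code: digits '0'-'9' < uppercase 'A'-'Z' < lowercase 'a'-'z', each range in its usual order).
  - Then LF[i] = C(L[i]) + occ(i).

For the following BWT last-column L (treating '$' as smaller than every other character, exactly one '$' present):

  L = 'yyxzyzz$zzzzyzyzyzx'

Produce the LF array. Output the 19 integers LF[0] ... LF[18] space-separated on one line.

Char counts: '$':1, 'x':2, 'y':6, 'z':10
C (first-col start): C('$')=0, C('x')=1, C('y')=3, C('z')=9
L[0]='y': occ=0, LF[0]=C('y')+0=3+0=3
L[1]='y': occ=1, LF[1]=C('y')+1=3+1=4
L[2]='x': occ=0, LF[2]=C('x')+0=1+0=1
L[3]='z': occ=0, LF[3]=C('z')+0=9+0=9
L[4]='y': occ=2, LF[4]=C('y')+2=3+2=5
L[5]='z': occ=1, LF[5]=C('z')+1=9+1=10
L[6]='z': occ=2, LF[6]=C('z')+2=9+2=11
L[7]='$': occ=0, LF[7]=C('$')+0=0+0=0
L[8]='z': occ=3, LF[8]=C('z')+3=9+3=12
L[9]='z': occ=4, LF[9]=C('z')+4=9+4=13
L[10]='z': occ=5, LF[10]=C('z')+5=9+5=14
L[11]='z': occ=6, LF[11]=C('z')+6=9+6=15
L[12]='y': occ=3, LF[12]=C('y')+3=3+3=6
L[13]='z': occ=7, LF[13]=C('z')+7=9+7=16
L[14]='y': occ=4, LF[14]=C('y')+4=3+4=7
L[15]='z': occ=8, LF[15]=C('z')+8=9+8=17
L[16]='y': occ=5, LF[16]=C('y')+5=3+5=8
L[17]='z': occ=9, LF[17]=C('z')+9=9+9=18
L[18]='x': occ=1, LF[18]=C('x')+1=1+1=2

Answer: 3 4 1 9 5 10 11 0 12 13 14 15 6 16 7 17 8 18 2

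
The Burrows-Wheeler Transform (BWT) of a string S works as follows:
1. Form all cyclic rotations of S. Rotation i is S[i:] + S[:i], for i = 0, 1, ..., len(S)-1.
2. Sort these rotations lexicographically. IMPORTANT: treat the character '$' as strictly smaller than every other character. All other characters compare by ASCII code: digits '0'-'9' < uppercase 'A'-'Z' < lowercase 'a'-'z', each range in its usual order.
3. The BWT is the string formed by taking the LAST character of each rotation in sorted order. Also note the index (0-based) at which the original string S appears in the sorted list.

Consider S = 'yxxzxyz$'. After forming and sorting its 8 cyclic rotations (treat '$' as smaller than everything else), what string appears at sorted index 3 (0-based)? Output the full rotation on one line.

Answer: xzxyz$yx

Derivation:
All 8 rotations (rotation i = S[i:]+S[:i]):
  rot[0] = yxxzxyz$
  rot[1] = xxzxyz$y
  rot[2] = xzxyz$yx
  rot[3] = zxyz$yxx
  rot[4] = xyz$yxxz
  rot[5] = yz$yxxzx
  rot[6] = z$yxxzxy
  rot[7] = $yxxzxyz
Sorted (with $ < everything):
  sorted[0] = $yxxzxyz
  sorted[1] = xxzxyz$y
  sorted[2] = xyz$yxxz
  sorted[3] = xzxyz$yx
  sorted[4] = yxxzxyz$
  sorted[5] = yz$yxxzx
  sorted[6] = z$yxxzxy
  sorted[7] = zxyz$yxx
sorted[3] = xzxyz$yx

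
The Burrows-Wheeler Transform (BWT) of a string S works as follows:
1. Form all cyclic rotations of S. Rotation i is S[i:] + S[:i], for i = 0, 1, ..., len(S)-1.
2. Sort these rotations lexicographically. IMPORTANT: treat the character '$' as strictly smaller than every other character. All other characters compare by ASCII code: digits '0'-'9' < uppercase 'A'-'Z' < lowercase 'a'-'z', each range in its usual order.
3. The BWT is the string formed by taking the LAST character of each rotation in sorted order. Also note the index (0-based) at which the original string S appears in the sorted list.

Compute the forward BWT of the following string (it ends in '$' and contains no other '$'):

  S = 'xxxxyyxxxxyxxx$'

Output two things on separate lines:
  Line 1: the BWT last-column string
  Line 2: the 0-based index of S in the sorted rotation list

Answer: xxxyy$xxxxxxxyx
5

Derivation:
All 15 rotations (rotation i = S[i:]+S[:i]):
  rot[0] = xxxxyyxxxxyxxx$
  rot[1] = xxxyyxxxxyxxx$x
  rot[2] = xxyyxxxxyxxx$xx
  rot[3] = xyyxxxxyxxx$xxx
  rot[4] = yyxxxxyxxx$xxxx
  rot[5] = yxxxxyxxx$xxxxy
  rot[6] = xxxxyxxx$xxxxyy
  rot[7] = xxxyxxx$xxxxyyx
  rot[8] = xxyxxx$xxxxyyxx
  rot[9] = xyxxx$xxxxyyxxx
  rot[10] = yxxx$xxxxyyxxxx
  rot[11] = xxx$xxxxyyxxxxy
  rot[12] = xx$xxxxyyxxxxyx
  rot[13] = x$xxxxyyxxxxyxx
  rot[14] = $xxxxyyxxxxyxxx
Sorted (with $ < everything):
  sorted[0] = $xxxxyyxxxxyxxx  (last char: 'x')
  sorted[1] = x$xxxxyyxxxxyxx  (last char: 'x')
  sorted[2] = xx$xxxxyyxxxxyx  (last char: 'x')
  sorted[3] = xxx$xxxxyyxxxxy  (last char: 'y')
  sorted[4] = xxxxyxxx$xxxxyy  (last char: 'y')
  sorted[5] = xxxxyyxxxxyxxx$  (last char: '$')
  sorted[6] = xxxyxxx$xxxxyyx  (last char: 'x')
  sorted[7] = xxxyyxxxxyxxx$x  (last char: 'x')
  sorted[8] = xxyxxx$xxxxyyxx  (last char: 'x')
  sorted[9] = xxyyxxxxyxxx$xx  (last char: 'x')
  sorted[10] = xyxxx$xxxxyyxxx  (last char: 'x')
  sorted[11] = xyyxxxxyxxx$xxx  (last char: 'x')
  sorted[12] = yxxx$xxxxyyxxxx  (last char: 'x')
  sorted[13] = yxxxxyxxx$xxxxy  (last char: 'y')
  sorted[14] = yyxxxxyxxx$xxxx  (last char: 'x')
Last column: xxxyy$xxxxxxxyx
Original string S is at sorted index 5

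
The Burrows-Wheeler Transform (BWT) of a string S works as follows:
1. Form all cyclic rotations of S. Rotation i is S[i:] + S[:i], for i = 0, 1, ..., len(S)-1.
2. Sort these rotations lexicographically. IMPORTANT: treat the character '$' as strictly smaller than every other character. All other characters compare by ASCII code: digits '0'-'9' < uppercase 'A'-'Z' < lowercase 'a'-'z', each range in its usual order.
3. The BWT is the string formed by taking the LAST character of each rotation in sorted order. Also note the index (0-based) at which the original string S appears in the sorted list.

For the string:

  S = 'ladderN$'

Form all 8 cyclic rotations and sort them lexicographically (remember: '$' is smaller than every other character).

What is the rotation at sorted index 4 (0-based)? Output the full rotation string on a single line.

Answer: derN$lad

Derivation:
All 8 rotations (rotation i = S[i:]+S[:i]):
  rot[0] = ladderN$
  rot[1] = adderN$l
  rot[2] = dderN$la
  rot[3] = derN$lad
  rot[4] = erN$ladd
  rot[5] = rN$ladde
  rot[6] = N$ladder
  rot[7] = $ladderN
Sorted (with $ < everything):
  sorted[0] = $ladderN
  sorted[1] = N$ladder
  sorted[2] = adderN$l
  sorted[3] = dderN$la
  sorted[4] = derN$lad
  sorted[5] = erN$ladd
  sorted[6] = ladderN$
  sorted[7] = rN$ladde
sorted[4] = derN$lad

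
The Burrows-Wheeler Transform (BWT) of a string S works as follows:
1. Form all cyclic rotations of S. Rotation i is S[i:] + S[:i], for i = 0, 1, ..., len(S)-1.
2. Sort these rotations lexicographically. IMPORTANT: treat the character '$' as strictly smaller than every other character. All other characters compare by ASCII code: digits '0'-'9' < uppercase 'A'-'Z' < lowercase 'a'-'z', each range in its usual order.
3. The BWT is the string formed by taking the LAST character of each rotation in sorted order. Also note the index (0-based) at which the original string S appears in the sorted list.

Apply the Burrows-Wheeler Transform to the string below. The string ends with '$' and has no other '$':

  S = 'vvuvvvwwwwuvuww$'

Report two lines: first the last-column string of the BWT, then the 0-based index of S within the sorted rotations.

All 16 rotations (rotation i = S[i:]+S[:i]):
  rot[0] = vvuvvvwwwwuvuww$
  rot[1] = vuvvvwwwwuvuww$v
  rot[2] = uvvvwwwwuvuww$vv
  rot[3] = vvvwwwwuvuww$vvu
  rot[4] = vvwwwwuvuww$vvuv
  rot[5] = vwwwwuvuww$vvuvv
  rot[6] = wwwwuvuww$vvuvvv
  rot[7] = wwwuvuww$vvuvvvw
  rot[8] = wwuvuww$vvuvvvww
  rot[9] = wuvuww$vvuvvvwww
  rot[10] = uvuww$vvuvvvwwww
  rot[11] = vuww$vvuvvvwwwwu
  rot[12] = uww$vvuvvvwwwwuv
  rot[13] = ww$vvuvvvwwwwuvu
  rot[14] = w$vvuvvvwwwwuvuw
  rot[15] = $vvuvvvwwwwuvuww
Sorted (with $ < everything):
  sorted[0] = $vvuvvvwwwwuvuww  (last char: 'w')
  sorted[1] = uvuww$vvuvvvwwww  (last char: 'w')
  sorted[2] = uvvvwwwwuvuww$vv  (last char: 'v')
  sorted[3] = uww$vvuvvvwwwwuv  (last char: 'v')
  sorted[4] = vuvvvwwwwuvuww$v  (last char: 'v')
  sorted[5] = vuww$vvuvvvwwwwu  (last char: 'u')
  sorted[6] = vvuvvvwwwwuvuww$  (last char: '$')
  sorted[7] = vvvwwwwuvuww$vvu  (last char: 'u')
  sorted[8] = vvwwwwuvuww$vvuv  (last char: 'v')
  sorted[9] = vwwwwuvuww$vvuvv  (last char: 'v')
  sorted[10] = w$vvuvvvwwwwuvuw  (last char: 'w')
  sorted[11] = wuvuww$vvuvvvwww  (last char: 'w')
  sorted[12] = ww$vvuvvvwwwwuvu  (last char: 'u')
  sorted[13] = wwuvuww$vvuvvvww  (last char: 'w')
  sorted[14] = wwwuvuww$vvuvvvw  (last char: 'w')
  sorted[15] = wwwwuvuww$vvuvvv  (last char: 'v')
Last column: wwvvvu$uvvwwuwwv
Original string S is at sorted index 6

Answer: wwvvvu$uvvwwuwwv
6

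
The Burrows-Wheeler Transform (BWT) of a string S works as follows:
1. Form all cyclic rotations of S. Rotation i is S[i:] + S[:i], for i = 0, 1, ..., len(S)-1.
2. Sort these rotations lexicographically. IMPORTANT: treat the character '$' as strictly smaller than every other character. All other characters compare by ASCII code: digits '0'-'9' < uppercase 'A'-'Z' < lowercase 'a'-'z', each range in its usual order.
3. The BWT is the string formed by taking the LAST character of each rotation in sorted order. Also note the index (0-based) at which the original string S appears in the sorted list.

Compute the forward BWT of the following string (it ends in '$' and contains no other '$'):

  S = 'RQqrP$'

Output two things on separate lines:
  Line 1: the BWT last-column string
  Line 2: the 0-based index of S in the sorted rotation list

All 6 rotations (rotation i = S[i:]+S[:i]):
  rot[0] = RQqrP$
  rot[1] = QqrP$R
  rot[2] = qrP$RQ
  rot[3] = rP$RQq
  rot[4] = P$RQqr
  rot[5] = $RQqrP
Sorted (with $ < everything):
  sorted[0] = $RQqrP  (last char: 'P')
  sorted[1] = P$RQqr  (last char: 'r')
  sorted[2] = QqrP$R  (last char: 'R')
  sorted[3] = RQqrP$  (last char: '$')
  sorted[4] = qrP$RQ  (last char: 'Q')
  sorted[5] = rP$RQq  (last char: 'q')
Last column: PrR$Qq
Original string S is at sorted index 3

Answer: PrR$Qq
3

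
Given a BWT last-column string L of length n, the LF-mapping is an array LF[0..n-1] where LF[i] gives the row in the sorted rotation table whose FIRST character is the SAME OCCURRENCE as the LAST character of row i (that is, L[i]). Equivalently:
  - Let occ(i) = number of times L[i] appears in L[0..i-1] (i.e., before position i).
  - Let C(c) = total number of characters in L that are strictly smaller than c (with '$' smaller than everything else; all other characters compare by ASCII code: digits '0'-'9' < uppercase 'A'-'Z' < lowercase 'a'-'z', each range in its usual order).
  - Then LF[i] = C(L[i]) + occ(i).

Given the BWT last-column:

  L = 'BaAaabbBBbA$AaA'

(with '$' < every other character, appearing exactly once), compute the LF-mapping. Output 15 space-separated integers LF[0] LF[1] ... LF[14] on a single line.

Char counts: '$':1, 'A':4, 'B':3, 'a':4, 'b':3
C (first-col start): C('$')=0, C('A')=1, C('B')=5, C('a')=8, C('b')=12
L[0]='B': occ=0, LF[0]=C('B')+0=5+0=5
L[1]='a': occ=0, LF[1]=C('a')+0=8+0=8
L[2]='A': occ=0, LF[2]=C('A')+0=1+0=1
L[3]='a': occ=1, LF[3]=C('a')+1=8+1=9
L[4]='a': occ=2, LF[4]=C('a')+2=8+2=10
L[5]='b': occ=0, LF[5]=C('b')+0=12+0=12
L[6]='b': occ=1, LF[6]=C('b')+1=12+1=13
L[7]='B': occ=1, LF[7]=C('B')+1=5+1=6
L[8]='B': occ=2, LF[8]=C('B')+2=5+2=7
L[9]='b': occ=2, LF[9]=C('b')+2=12+2=14
L[10]='A': occ=1, LF[10]=C('A')+1=1+1=2
L[11]='$': occ=0, LF[11]=C('$')+0=0+0=0
L[12]='A': occ=2, LF[12]=C('A')+2=1+2=3
L[13]='a': occ=3, LF[13]=C('a')+3=8+3=11
L[14]='A': occ=3, LF[14]=C('A')+3=1+3=4

Answer: 5 8 1 9 10 12 13 6 7 14 2 0 3 11 4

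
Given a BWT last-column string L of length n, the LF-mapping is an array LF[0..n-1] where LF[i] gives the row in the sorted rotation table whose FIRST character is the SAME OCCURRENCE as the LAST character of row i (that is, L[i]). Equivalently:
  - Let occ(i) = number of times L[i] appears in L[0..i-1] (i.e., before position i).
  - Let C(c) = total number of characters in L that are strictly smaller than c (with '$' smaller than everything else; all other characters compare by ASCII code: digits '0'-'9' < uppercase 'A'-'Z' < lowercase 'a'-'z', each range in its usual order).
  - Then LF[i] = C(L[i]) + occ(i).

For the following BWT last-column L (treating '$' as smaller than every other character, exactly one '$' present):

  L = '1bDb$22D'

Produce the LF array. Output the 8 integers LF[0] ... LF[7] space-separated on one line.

Answer: 1 6 4 7 0 2 3 5

Derivation:
Char counts: '$':1, '1':1, '2':2, 'D':2, 'b':2
C (first-col start): C('$')=0, C('1')=1, C('2')=2, C('D')=4, C('b')=6
L[0]='1': occ=0, LF[0]=C('1')+0=1+0=1
L[1]='b': occ=0, LF[1]=C('b')+0=6+0=6
L[2]='D': occ=0, LF[2]=C('D')+0=4+0=4
L[3]='b': occ=1, LF[3]=C('b')+1=6+1=7
L[4]='$': occ=0, LF[4]=C('$')+0=0+0=0
L[5]='2': occ=0, LF[5]=C('2')+0=2+0=2
L[6]='2': occ=1, LF[6]=C('2')+1=2+1=3
L[7]='D': occ=1, LF[7]=C('D')+1=4+1=5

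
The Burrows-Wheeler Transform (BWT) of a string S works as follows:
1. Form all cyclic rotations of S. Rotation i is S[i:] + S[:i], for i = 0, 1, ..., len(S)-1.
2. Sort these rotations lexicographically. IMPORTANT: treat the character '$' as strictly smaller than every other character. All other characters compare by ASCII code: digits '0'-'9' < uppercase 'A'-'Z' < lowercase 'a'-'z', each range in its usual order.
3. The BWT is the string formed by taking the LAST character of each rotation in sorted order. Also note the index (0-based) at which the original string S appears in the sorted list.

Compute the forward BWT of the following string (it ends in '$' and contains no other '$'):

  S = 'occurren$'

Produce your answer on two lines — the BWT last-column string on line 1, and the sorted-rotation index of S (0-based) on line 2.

All 9 rotations (rotation i = S[i:]+S[:i]):
  rot[0] = occurren$
  rot[1] = ccurren$o
  rot[2] = curren$oc
  rot[3] = urren$occ
  rot[4] = rren$occu
  rot[5] = ren$occur
  rot[6] = en$occurr
  rot[7] = n$occurre
  rot[8] = $occurren
Sorted (with $ < everything):
  sorted[0] = $occurren  (last char: 'n')
  sorted[1] = ccurren$o  (last char: 'o')
  sorted[2] = curren$oc  (last char: 'c')
  sorted[3] = en$occurr  (last char: 'r')
  sorted[4] = n$occurre  (last char: 'e')
  sorted[5] = occurren$  (last char: '$')
  sorted[6] = ren$occur  (last char: 'r')
  sorted[7] = rren$occu  (last char: 'u')
  sorted[8] = urren$occ  (last char: 'c')
Last column: nocre$ruc
Original string S is at sorted index 5

Answer: nocre$ruc
5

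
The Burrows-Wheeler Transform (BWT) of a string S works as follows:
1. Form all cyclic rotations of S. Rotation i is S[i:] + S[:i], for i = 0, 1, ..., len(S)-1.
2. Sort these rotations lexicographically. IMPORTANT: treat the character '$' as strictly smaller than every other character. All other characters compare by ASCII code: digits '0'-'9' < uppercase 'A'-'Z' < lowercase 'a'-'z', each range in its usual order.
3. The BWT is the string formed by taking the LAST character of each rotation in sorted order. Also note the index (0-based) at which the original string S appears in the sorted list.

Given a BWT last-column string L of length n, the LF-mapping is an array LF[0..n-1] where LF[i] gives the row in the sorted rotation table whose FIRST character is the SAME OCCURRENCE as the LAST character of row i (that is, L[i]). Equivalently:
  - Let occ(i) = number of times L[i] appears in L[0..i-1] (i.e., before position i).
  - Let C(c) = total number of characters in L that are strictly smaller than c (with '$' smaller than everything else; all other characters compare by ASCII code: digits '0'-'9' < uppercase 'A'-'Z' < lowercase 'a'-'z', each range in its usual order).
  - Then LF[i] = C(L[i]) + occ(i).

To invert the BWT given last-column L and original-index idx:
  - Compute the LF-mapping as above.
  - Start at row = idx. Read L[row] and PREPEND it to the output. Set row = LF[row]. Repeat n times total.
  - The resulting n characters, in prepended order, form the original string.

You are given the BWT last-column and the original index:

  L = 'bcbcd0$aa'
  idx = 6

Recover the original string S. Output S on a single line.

Answer: c0bacadb$

Derivation:
LF mapping: 4 6 5 7 8 1 0 2 3
Walk LF starting at row 6, prepending L[row]:
  step 1: row=6, L[6]='$', prepend. Next row=LF[6]=0
  step 2: row=0, L[0]='b', prepend. Next row=LF[0]=4
  step 3: row=4, L[4]='d', prepend. Next row=LF[4]=8
  step 4: row=8, L[8]='a', prepend. Next row=LF[8]=3
  step 5: row=3, L[3]='c', prepend. Next row=LF[3]=7
  step 6: row=7, L[7]='a', prepend. Next row=LF[7]=2
  step 7: row=2, L[2]='b', prepend. Next row=LF[2]=5
  step 8: row=5, L[5]='0', prepend. Next row=LF[5]=1
  step 9: row=1, L[1]='c', prepend. Next row=LF[1]=6
Reversed output: c0bacadb$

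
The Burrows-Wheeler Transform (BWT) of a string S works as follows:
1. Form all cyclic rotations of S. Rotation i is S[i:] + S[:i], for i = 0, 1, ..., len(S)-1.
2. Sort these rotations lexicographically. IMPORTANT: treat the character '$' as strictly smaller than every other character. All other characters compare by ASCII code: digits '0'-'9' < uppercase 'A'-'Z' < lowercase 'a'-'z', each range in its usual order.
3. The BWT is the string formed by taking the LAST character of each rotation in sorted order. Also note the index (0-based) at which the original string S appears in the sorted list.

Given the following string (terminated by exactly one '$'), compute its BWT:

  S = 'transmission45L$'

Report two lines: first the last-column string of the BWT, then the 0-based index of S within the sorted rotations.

All 16 rotations (rotation i = S[i:]+S[:i]):
  rot[0] = transmission45L$
  rot[1] = ransmission45L$t
  rot[2] = ansmission45L$tr
  rot[3] = nsmission45L$tra
  rot[4] = smission45L$tran
  rot[5] = mission45L$trans
  rot[6] = ission45L$transm
  rot[7] = ssion45L$transmi
  rot[8] = sion45L$transmis
  rot[9] = ion45L$transmiss
  rot[10] = on45L$transmissi
  rot[11] = n45L$transmissio
  rot[12] = 45L$transmission
  rot[13] = 5L$transmission4
  rot[14] = L$transmission45
  rot[15] = $transmission45L
Sorted (with $ < everything):
  sorted[0] = $transmission45L  (last char: 'L')
  sorted[1] = 45L$transmission  (last char: 'n')
  sorted[2] = 5L$transmission4  (last char: '4')
  sorted[3] = L$transmission45  (last char: '5')
  sorted[4] = ansmission45L$tr  (last char: 'r')
  sorted[5] = ion45L$transmiss  (last char: 's')
  sorted[6] = ission45L$transm  (last char: 'm')
  sorted[7] = mission45L$trans  (last char: 's')
  sorted[8] = n45L$transmissio  (last char: 'o')
  sorted[9] = nsmission45L$tra  (last char: 'a')
  sorted[10] = on45L$transmissi  (last char: 'i')
  sorted[11] = ransmission45L$t  (last char: 't')
  sorted[12] = sion45L$transmis  (last char: 's')
  sorted[13] = smission45L$tran  (last char: 'n')
  sorted[14] = ssion45L$transmi  (last char: 'i')
  sorted[15] = transmission45L$  (last char: '$')
Last column: Ln45rsmsoaitsni$
Original string S is at sorted index 15

Answer: Ln45rsmsoaitsni$
15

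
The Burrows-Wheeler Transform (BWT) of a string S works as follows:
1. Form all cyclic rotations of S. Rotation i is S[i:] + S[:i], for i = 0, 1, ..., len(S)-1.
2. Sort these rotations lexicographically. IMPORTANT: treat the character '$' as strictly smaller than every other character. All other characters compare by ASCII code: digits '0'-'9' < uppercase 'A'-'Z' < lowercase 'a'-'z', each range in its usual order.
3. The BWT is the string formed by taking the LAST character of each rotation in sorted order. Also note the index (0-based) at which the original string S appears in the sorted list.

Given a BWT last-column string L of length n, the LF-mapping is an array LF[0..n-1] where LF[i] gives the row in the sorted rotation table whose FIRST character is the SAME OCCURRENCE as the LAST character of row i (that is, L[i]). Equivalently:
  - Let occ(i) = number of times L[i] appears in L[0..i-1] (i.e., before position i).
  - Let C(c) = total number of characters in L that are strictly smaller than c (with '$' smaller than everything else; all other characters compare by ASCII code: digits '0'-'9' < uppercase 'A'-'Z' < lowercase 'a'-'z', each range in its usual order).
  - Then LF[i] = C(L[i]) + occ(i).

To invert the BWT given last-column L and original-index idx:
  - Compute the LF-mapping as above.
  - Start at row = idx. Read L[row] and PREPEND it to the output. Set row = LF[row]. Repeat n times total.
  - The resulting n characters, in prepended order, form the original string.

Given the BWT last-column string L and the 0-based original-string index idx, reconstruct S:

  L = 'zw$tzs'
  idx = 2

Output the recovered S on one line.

LF mapping: 4 3 0 2 5 1
Walk LF starting at row 2, prepending L[row]:
  step 1: row=2, L[2]='$', prepend. Next row=LF[2]=0
  step 2: row=0, L[0]='z', prepend. Next row=LF[0]=4
  step 3: row=4, L[4]='z', prepend. Next row=LF[4]=5
  step 4: row=5, L[5]='s', prepend. Next row=LF[5]=1
  step 5: row=1, L[1]='w', prepend. Next row=LF[1]=3
  step 6: row=3, L[3]='t', prepend. Next row=LF[3]=2
Reversed output: twszz$

Answer: twszz$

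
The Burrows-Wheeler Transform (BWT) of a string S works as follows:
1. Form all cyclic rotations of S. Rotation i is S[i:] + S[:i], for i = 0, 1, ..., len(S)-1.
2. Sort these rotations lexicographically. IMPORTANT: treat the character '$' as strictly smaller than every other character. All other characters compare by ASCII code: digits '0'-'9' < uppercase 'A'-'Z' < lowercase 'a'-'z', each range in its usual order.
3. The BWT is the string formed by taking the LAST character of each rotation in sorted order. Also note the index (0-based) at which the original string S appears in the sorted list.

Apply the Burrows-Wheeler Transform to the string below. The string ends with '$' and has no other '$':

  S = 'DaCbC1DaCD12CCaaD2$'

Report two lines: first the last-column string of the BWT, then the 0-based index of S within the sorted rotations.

All 19 rotations (rotation i = S[i:]+S[:i]):
  rot[0] = DaCbC1DaCD12CCaaD2$
  rot[1] = aCbC1DaCD12CCaaD2$D
  rot[2] = CbC1DaCD12CCaaD2$Da
  rot[3] = bC1DaCD12CCaaD2$DaC
  rot[4] = C1DaCD12CCaaD2$DaCb
  rot[5] = 1DaCD12CCaaD2$DaCbC
  rot[6] = DaCD12CCaaD2$DaCbC1
  rot[7] = aCD12CCaaD2$DaCbC1D
  rot[8] = CD12CCaaD2$DaCbC1Da
  rot[9] = D12CCaaD2$DaCbC1DaC
  rot[10] = 12CCaaD2$DaCbC1DaCD
  rot[11] = 2CCaaD2$DaCbC1DaCD1
  rot[12] = CCaaD2$DaCbC1DaCD12
  rot[13] = CaaD2$DaCbC1DaCD12C
  rot[14] = aaD2$DaCbC1DaCD12CC
  rot[15] = aD2$DaCbC1DaCD12CCa
  rot[16] = D2$DaCbC1DaCD12CCaa
  rot[17] = 2$DaCbC1DaCD12CCaaD
  rot[18] = $DaCbC1DaCD12CCaaD2
Sorted (with $ < everything):
  sorted[0] = $DaCbC1DaCD12CCaaD2  (last char: '2')
  sorted[1] = 12CCaaD2$DaCbC1DaCD  (last char: 'D')
  sorted[2] = 1DaCD12CCaaD2$DaCbC  (last char: 'C')
  sorted[3] = 2$DaCbC1DaCD12CCaaD  (last char: 'D')
  sorted[4] = 2CCaaD2$DaCbC1DaCD1  (last char: '1')
  sorted[5] = C1DaCD12CCaaD2$DaCb  (last char: 'b')
  sorted[6] = CCaaD2$DaCbC1DaCD12  (last char: '2')
  sorted[7] = CD12CCaaD2$DaCbC1Da  (last char: 'a')
  sorted[8] = CaaD2$DaCbC1DaCD12C  (last char: 'C')
  sorted[9] = CbC1DaCD12CCaaD2$Da  (last char: 'a')
  sorted[10] = D12CCaaD2$DaCbC1DaC  (last char: 'C')
  sorted[11] = D2$DaCbC1DaCD12CCaa  (last char: 'a')
  sorted[12] = DaCD12CCaaD2$DaCbC1  (last char: '1')
  sorted[13] = DaCbC1DaCD12CCaaD2$  (last char: '$')
  sorted[14] = aCD12CCaaD2$DaCbC1D  (last char: 'D')
  sorted[15] = aCbC1DaCD12CCaaD2$D  (last char: 'D')
  sorted[16] = aD2$DaCbC1DaCD12CCa  (last char: 'a')
  sorted[17] = aaD2$DaCbC1DaCD12CC  (last char: 'C')
  sorted[18] = bC1DaCD12CCaaD2$DaC  (last char: 'C')
Last column: 2DCD1b2aCaCa1$DDaCC
Original string S is at sorted index 13

Answer: 2DCD1b2aCaCa1$DDaCC
13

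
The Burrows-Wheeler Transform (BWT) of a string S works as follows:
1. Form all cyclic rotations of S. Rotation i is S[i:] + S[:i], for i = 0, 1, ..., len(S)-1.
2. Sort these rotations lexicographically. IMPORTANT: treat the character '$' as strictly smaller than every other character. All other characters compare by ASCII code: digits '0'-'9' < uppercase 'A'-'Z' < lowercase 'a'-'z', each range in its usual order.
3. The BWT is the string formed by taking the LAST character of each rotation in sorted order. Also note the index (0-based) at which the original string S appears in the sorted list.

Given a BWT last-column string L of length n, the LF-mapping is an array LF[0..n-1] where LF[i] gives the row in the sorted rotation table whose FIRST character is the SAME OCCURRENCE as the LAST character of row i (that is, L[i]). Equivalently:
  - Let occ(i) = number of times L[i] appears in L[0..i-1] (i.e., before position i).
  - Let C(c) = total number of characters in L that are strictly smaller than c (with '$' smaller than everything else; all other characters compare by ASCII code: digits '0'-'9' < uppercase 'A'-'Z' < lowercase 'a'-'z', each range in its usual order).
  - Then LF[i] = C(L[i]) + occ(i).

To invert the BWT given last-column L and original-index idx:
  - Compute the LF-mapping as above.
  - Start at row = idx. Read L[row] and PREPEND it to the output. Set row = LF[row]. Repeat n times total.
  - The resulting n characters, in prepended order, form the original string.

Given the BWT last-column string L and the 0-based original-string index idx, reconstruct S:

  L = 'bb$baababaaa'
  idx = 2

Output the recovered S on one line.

LF mapping: 7 8 0 9 1 2 10 3 11 4 5 6
Walk LF starting at row 2, prepending L[row]:
  step 1: row=2, L[2]='$', prepend. Next row=LF[2]=0
  step 2: row=0, L[0]='b', prepend. Next row=LF[0]=7
  step 3: row=7, L[7]='a', prepend. Next row=LF[7]=3
  step 4: row=3, L[3]='b', prepend. Next row=LF[3]=9
  step 5: row=9, L[9]='a', prepend. Next row=LF[9]=4
  step 6: row=4, L[4]='a', prepend. Next row=LF[4]=1
  step 7: row=1, L[1]='b', prepend. Next row=LF[1]=8
  step 8: row=8, L[8]='b', prepend. Next row=LF[8]=11
  step 9: row=11, L[11]='a', prepend. Next row=LF[11]=6
  step 10: row=6, L[6]='b', prepend. Next row=LF[6]=10
  step 11: row=10, L[10]='a', prepend. Next row=LF[10]=5
  step 12: row=5, L[5]='a', prepend. Next row=LF[5]=2
Reversed output: aababbaabab$

Answer: aababbaabab$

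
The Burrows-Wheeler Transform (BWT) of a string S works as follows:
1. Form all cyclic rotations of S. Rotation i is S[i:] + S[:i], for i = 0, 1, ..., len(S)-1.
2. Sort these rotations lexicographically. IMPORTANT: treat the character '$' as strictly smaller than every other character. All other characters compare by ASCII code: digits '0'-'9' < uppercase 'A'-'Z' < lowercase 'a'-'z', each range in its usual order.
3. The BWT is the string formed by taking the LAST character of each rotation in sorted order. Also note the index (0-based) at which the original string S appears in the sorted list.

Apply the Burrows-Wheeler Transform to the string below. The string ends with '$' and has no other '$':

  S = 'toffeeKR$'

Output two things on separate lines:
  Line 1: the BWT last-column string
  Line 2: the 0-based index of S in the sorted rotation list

Answer: ReKeffot$
8

Derivation:
All 9 rotations (rotation i = S[i:]+S[:i]):
  rot[0] = toffeeKR$
  rot[1] = offeeKR$t
  rot[2] = ffeeKR$to
  rot[3] = feeKR$tof
  rot[4] = eeKR$toff
  rot[5] = eKR$toffe
  rot[6] = KR$toffee
  rot[7] = R$toffeeK
  rot[8] = $toffeeKR
Sorted (with $ < everything):
  sorted[0] = $toffeeKR  (last char: 'R')
  sorted[1] = KR$toffee  (last char: 'e')
  sorted[2] = R$toffeeK  (last char: 'K')
  sorted[3] = eKR$toffe  (last char: 'e')
  sorted[4] = eeKR$toff  (last char: 'f')
  sorted[5] = feeKR$tof  (last char: 'f')
  sorted[6] = ffeeKR$to  (last char: 'o')
  sorted[7] = offeeKR$t  (last char: 't')
  sorted[8] = toffeeKR$  (last char: '$')
Last column: ReKeffot$
Original string S is at sorted index 8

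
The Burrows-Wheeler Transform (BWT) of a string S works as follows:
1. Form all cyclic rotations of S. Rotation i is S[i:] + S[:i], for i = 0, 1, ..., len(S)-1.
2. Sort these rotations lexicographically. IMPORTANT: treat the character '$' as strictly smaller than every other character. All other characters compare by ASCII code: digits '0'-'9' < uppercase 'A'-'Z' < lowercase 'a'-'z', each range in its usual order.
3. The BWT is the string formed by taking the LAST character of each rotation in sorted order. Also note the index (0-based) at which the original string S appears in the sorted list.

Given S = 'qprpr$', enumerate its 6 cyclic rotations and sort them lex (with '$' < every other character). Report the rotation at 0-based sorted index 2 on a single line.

All 6 rotations (rotation i = S[i:]+S[:i]):
  rot[0] = qprpr$
  rot[1] = prpr$q
  rot[2] = rpr$qp
  rot[3] = pr$qpr
  rot[4] = r$qprp
  rot[5] = $qprpr
Sorted (with $ < everything):
  sorted[0] = $qprpr
  sorted[1] = pr$qpr
  sorted[2] = prpr$q
  sorted[3] = qprpr$
  sorted[4] = r$qprp
  sorted[5] = rpr$qp
sorted[2] = prpr$q

Answer: prpr$q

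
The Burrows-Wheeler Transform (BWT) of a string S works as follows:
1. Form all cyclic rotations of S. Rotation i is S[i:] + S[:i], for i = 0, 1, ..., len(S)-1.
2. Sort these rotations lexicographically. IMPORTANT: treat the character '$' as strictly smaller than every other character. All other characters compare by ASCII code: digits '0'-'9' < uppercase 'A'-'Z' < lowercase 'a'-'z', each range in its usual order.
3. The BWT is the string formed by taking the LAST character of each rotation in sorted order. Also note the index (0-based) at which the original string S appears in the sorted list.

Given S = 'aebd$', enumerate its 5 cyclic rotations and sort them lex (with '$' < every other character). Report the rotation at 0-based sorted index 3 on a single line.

Answer: d$aeb

Derivation:
All 5 rotations (rotation i = S[i:]+S[:i]):
  rot[0] = aebd$
  rot[1] = ebd$a
  rot[2] = bd$ae
  rot[3] = d$aeb
  rot[4] = $aebd
Sorted (with $ < everything):
  sorted[0] = $aebd
  sorted[1] = aebd$
  sorted[2] = bd$ae
  sorted[3] = d$aeb
  sorted[4] = ebd$a
sorted[3] = d$aeb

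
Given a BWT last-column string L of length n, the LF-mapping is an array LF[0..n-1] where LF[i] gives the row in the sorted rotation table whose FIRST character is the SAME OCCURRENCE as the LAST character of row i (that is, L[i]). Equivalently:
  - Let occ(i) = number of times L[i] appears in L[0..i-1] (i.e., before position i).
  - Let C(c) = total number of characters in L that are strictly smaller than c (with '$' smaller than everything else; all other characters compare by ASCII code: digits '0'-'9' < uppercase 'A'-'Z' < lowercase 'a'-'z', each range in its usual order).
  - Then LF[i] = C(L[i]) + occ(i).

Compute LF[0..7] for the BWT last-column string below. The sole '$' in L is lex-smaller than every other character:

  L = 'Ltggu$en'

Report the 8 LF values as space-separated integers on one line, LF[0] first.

Answer: 1 6 3 4 7 0 2 5

Derivation:
Char counts: '$':1, 'L':1, 'e':1, 'g':2, 'n':1, 't':1, 'u':1
C (first-col start): C('$')=0, C('L')=1, C('e')=2, C('g')=3, C('n')=5, C('t')=6, C('u')=7
L[0]='L': occ=0, LF[0]=C('L')+0=1+0=1
L[1]='t': occ=0, LF[1]=C('t')+0=6+0=6
L[2]='g': occ=0, LF[2]=C('g')+0=3+0=3
L[3]='g': occ=1, LF[3]=C('g')+1=3+1=4
L[4]='u': occ=0, LF[4]=C('u')+0=7+0=7
L[5]='$': occ=0, LF[5]=C('$')+0=0+0=0
L[6]='e': occ=0, LF[6]=C('e')+0=2+0=2
L[7]='n': occ=0, LF[7]=C('n')+0=5+0=5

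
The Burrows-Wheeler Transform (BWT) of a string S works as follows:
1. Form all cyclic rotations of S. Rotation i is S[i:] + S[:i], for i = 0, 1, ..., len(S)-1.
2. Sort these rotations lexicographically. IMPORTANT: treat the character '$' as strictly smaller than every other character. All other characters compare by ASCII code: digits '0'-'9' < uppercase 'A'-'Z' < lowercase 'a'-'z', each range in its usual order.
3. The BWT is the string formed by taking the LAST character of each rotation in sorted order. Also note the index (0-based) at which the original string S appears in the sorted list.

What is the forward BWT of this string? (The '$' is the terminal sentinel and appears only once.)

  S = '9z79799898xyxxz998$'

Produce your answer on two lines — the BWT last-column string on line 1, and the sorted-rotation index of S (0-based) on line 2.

Answer: 8z99997998z7$y8xx9x
12

Derivation:
All 19 rotations (rotation i = S[i:]+S[:i]):
  rot[0] = 9z79799898xyxxz998$
  rot[1] = z79799898xyxxz998$9
  rot[2] = 79799898xyxxz998$9z
  rot[3] = 9799898xyxxz998$9z7
  rot[4] = 799898xyxxz998$9z79
  rot[5] = 99898xyxxz998$9z797
  rot[6] = 9898xyxxz998$9z7979
  rot[7] = 898xyxxz998$9z79799
  rot[8] = 98xyxxz998$9z797998
  rot[9] = 8xyxxz998$9z7979989
  rot[10] = xyxxz998$9z79799898
  rot[11] = yxxz998$9z79799898x
  rot[12] = xxz998$9z79799898xy
  rot[13] = xz998$9z79799898xyx
  rot[14] = z998$9z79799898xyxx
  rot[15] = 998$9z79799898xyxxz
  rot[16] = 98$9z79799898xyxxz9
  rot[17] = 8$9z79799898xyxxz99
  rot[18] = $9z79799898xyxxz998
Sorted (with $ < everything):
  sorted[0] = $9z79799898xyxxz998  (last char: '8')
  sorted[1] = 79799898xyxxz998$9z  (last char: 'z')
  sorted[2] = 799898xyxxz998$9z79  (last char: '9')
  sorted[3] = 8$9z79799898xyxxz99  (last char: '9')
  sorted[4] = 898xyxxz998$9z79799  (last char: '9')
  sorted[5] = 8xyxxz998$9z7979989  (last char: '9')
  sorted[6] = 9799898xyxxz998$9z7  (last char: '7')
  sorted[7] = 98$9z79799898xyxxz9  (last char: '9')
  sorted[8] = 9898xyxxz998$9z7979  (last char: '9')
  sorted[9] = 98xyxxz998$9z797998  (last char: '8')
  sorted[10] = 998$9z79799898xyxxz  (last char: 'z')
  sorted[11] = 99898xyxxz998$9z797  (last char: '7')
  sorted[12] = 9z79799898xyxxz998$  (last char: '$')
  sorted[13] = xxz998$9z79799898xy  (last char: 'y')
  sorted[14] = xyxxz998$9z79799898  (last char: '8')
  sorted[15] = xz998$9z79799898xyx  (last char: 'x')
  sorted[16] = yxxz998$9z79799898x  (last char: 'x')
  sorted[17] = z79799898xyxxz998$9  (last char: '9')
  sorted[18] = z998$9z79799898xyxx  (last char: 'x')
Last column: 8z99997998z7$y8xx9x
Original string S is at sorted index 12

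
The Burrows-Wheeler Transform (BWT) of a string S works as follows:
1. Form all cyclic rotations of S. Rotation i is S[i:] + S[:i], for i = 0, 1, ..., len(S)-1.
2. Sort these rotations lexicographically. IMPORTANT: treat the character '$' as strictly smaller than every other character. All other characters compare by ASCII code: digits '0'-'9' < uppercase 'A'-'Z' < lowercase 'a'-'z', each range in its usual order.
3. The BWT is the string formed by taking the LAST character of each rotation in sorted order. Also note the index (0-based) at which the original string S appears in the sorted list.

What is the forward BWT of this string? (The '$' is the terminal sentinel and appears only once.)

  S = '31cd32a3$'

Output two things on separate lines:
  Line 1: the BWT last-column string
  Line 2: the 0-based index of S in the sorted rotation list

All 9 rotations (rotation i = S[i:]+S[:i]):
  rot[0] = 31cd32a3$
  rot[1] = 1cd32a3$3
  rot[2] = cd32a3$31
  rot[3] = d32a3$31c
  rot[4] = 32a3$31cd
  rot[5] = 2a3$31cd3
  rot[6] = a3$31cd32
  rot[7] = 3$31cd32a
  rot[8] = $31cd32a3
Sorted (with $ < everything):
  sorted[0] = $31cd32a3  (last char: '3')
  sorted[1] = 1cd32a3$3  (last char: '3')
  sorted[2] = 2a3$31cd3  (last char: '3')
  sorted[3] = 3$31cd32a  (last char: 'a')
  sorted[4] = 31cd32a3$  (last char: '$')
  sorted[5] = 32a3$31cd  (last char: 'd')
  sorted[6] = a3$31cd32  (last char: '2')
  sorted[7] = cd32a3$31  (last char: '1')
  sorted[8] = d32a3$31c  (last char: 'c')
Last column: 333a$d21c
Original string S is at sorted index 4

Answer: 333a$d21c
4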